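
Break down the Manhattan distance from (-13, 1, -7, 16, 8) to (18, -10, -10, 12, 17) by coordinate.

Σ|x_i - y_i| = |-13 - 18| + |1 - (-10)| + |-7 - (-10)| + |16 - 12| + |8 - 17| = 31 + 11 + 3 + 4 + 9 = 58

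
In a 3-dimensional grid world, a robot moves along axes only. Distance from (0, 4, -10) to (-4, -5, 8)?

Σ|x_i - y_i| = |0 - (-4)| + |4 - (-5)| + |-10 - 8| = 4 + 9 + 18 = 31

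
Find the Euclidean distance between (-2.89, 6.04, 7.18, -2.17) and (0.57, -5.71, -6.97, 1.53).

√(Σ(x_i - y_i)²) = √((-2.89 - 0.57)² + (6.04 - (-5.71))² + (7.18 - (-6.97))² + (-2.17 - 1.53)²)
= √((-3.46)² + 11.75² + 14.15² + (-3.7)²) = √(11.9716 + 138.0625 + 200.2225 + 13.69) = √363.9466 ≈ 19.0774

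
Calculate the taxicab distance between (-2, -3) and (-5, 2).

Σ|x_i - y_i| = |-2 - (-5)| + |-3 - 2| = 3 + 5 = 8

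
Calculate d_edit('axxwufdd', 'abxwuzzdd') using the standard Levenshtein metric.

Let D[i][j] be the edit distance between the first i characters of 'axxwufdd' and the first j characters of 'abxwuzzdd', with D[i][0] = i, D[0][j] = j, and D[i][j] = D[i-1][j-1] if the characters match, else 1 + min(D[i-1][j], D[i][j-1], D[i-1][j-1]). Filling the table (rows: prefixes of 'axxwufdd', columns: prefixes of 'abxwuzzdd'):
     ε  a  b  x  w  u  z  z  d  d
  ε  0  1  2  3  4  5  6  7  8  9
  a  1  0  1  2  3  4  5  6  7  8
  x  2  1  1  1  2  3  4  5  6  7
  x  3  2  2  1  2  3  4  5  6  7
  w  4  3  3  2  1  2  3  4  5  6
  u  5  4  4  3  2  1  2  3  4  5
  f  6  5  5  4  3  2  2  3  4  5
  d  7  6  6  5  4  3  3  3  3  4
  d  8  7  7  6  5  4  4  4  3  3
The bottom-right entry gives D[8][9] = 3, so no sequence of fewer than 3 edits works. Backtracking through the table gives one optimal edit sequence (3 edits):
  axxwufdd → abxwufdd (sub x→b @2)
  abxwufdd → abxwuzfdd (ins z @6)
  abxwuzfdd → abxwuzzdd (sub f→z @7)
Edit distance = 3.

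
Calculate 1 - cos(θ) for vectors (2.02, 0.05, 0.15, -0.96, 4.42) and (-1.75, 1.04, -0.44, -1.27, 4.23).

With u = (2.02, 0.05, 0.15, -0.96, 4.42), v = (-1.75, 1.04, -0.44, -1.27, 4.23):
u·v = 2.02·(-1.75) + 0.05·1.04 + 0.15·(-0.44) + (-0.96)·(-1.27) + 4.42·4.23 = (-3.535) + 0.052 + (-0.066) + 1.2192 + 18.6966 = 16.3668.
|u| = √(2.02² + 0.05² + 0.15² + (-0.96)² + 4.42²) = √(4.0804 + 0.0025 + 0.0225 + 0.9216 + 19.5364) = √24.5634, |v| = √((-1.75)² + 1.04² + (-0.44)² + (-1.27)² + 4.23²) = √(3.0625 + 1.0816 + 0.1936 + 1.6129 + 17.8929) = √23.8435.
cos θ = (u·v)/(|u||v|) = 16.3668/(√24.5634·√23.8435) ≈ 0.6763
Cosine distance = 1 - cos θ ≈ 1 - 0.6763 = 0.3237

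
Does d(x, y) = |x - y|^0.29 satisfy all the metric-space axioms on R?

Yes. With 0 < p = 0.29 ≤ 1, d(x,y) = |x-y|^0.29 is a metric on R. Non-negativity and symmetry are immediate; |x-y|^0.29 = 0 ⟺ |x-y| = 0 ⟺ x = y. For the triangle inequality, the function t ↦ t^0.29 is subadditive on [0,∞) when p ≤ 1, so |x-z|^0.29 ≤ (|x-y| + |y-z|)^0.29 ≤ |x-y|^0.29 + |y-z|^0.29.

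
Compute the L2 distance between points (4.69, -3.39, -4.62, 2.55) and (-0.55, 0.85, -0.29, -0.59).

(Σ|x_i - y_i|^2)^(1/2) = (|4.69 - (-0.55)|^2 + |-3.39 - 0.85|^2 + |-4.62 - (-0.29)|^2 + |2.55 - (-0.59)|^2)^(1/2)
= (5.24^2 + 4.24^2 + 4.33^2 + 3.14^2)^(1/2) = (27.4576 + 17.9776 + 18.7489 + 9.8596)^(1/2) = (74.0437)^(1/2) ≈ 8.6049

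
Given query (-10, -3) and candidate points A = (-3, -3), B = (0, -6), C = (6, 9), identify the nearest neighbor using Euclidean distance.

Distances: d(A) = 7, d(B) ≈ 10.4403, d(C) = 20. Nearest: A = (-3, -3) with distance 7.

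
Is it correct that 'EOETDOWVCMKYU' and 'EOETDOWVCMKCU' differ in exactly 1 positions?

Differing positions: 12. Hamming distance = 1, so the claim is true.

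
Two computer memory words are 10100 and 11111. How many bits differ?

Differing positions: 2, 4, 5. Hamming distance = 3.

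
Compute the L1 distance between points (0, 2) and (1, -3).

Σ|x_i - y_i| = |0 - 1| + |2 - (-3)| = 1 + 5 = 6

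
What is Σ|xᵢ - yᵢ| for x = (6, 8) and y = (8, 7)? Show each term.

Σ|x_i - y_i| = |6 - 8| + |8 - 7| = 2 + 1 = 3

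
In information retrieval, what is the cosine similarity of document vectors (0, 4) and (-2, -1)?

With u = (0, 4), v = (-2, -1):
u·v = 0·(-2) + 4·(-1) = 0 + (-4) = -4.
|u| = √(0² + 4²) = √16, |v| = √((-2)² + (-1)²) = √5, so |u||v| = √(16·5) = √80.
cos θ = (u·v)/(|u||v|) = -4/√80 ≈ -0.4472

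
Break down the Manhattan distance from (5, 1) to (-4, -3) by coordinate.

Σ|x_i - y_i| = |5 - (-4)| + |1 - (-3)| = 9 + 4 = 13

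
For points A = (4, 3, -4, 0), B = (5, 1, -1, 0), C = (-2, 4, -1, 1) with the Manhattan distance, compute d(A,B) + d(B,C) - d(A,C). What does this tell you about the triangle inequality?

d(A,B) = 1 + 2 + 3 + 0 = 6, d(B,C) = 7 + 3 + 0 + 1 = 11, d(A,C) = 6 + 1 + 3 + 1 = 11.
d(A,B) + d(B,C) - d(A,C) = 6 + 11 - 11 = 17 - 11 = 6. This is ≥ 0, so the triangle inequality holds for these points.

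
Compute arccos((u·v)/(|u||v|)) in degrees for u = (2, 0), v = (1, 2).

With u = (2, 0), v = (1, 2):
u·v = 2·1 + 0·2 = 2 + 0 = 2.
|u| = √(2² + 0²) = √4, |v| = √(1² + 2²) = √5, so |u||v| = √(4·5) = √20.
cos θ = (u·v)/(|u||v|) = 2/√20 ≈ 0.447214
θ = arccos(0.447214) ≈ 63.43°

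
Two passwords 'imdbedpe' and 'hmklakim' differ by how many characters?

Differing positions: 1, 3, 4, 5, 6, 7, 8. Hamming distance = 7.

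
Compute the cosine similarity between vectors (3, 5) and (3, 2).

With u = (3, 5), v = (3, 2):
u·v = 3·3 + 5·2 = 9 + 10 = 19.
|u| = √(3² + 5²) = √34, |v| = √(3² + 2²) = √13, so |u||v| = √(34·13) = √442.
cos θ = (u·v)/(|u||v|) = 19/√442 ≈ 0.9037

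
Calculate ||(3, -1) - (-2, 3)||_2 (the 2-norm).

(Σ|x_i - y_i|^2)^(1/2) = (|3 - (-2)|^2 + |-1 - 3|^2)^(1/2)
= (5^2 + 4^2)^(1/2) = (25 + 16)^(1/2) = (41)^(1/2) ≈ 6.4031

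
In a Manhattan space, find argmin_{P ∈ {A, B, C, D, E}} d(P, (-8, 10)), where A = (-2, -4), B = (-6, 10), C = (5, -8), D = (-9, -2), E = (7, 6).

Distances: d(A) = 20, d(B) = 2, d(C) = 31, d(D) = 13, d(E) = 19. Nearest: B = (-6, 10) with distance 2.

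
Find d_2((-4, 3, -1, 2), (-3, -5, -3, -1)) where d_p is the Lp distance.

(Σ|x_i - y_i|^2)^(1/2) = (|-4 - (-3)|^2 + |3 - (-5)|^2 + |-1 - (-3)|^2 + |2 - (-1)|^2)^(1/2)
= (1^2 + 8^2 + 2^2 + 3^2)^(1/2) = (1 + 64 + 4 + 9)^(1/2) = (78)^(1/2) ≈ 8.8318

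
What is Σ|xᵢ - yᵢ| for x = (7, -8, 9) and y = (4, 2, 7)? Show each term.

Σ|x_i - y_i| = |7 - 4| + |-8 - 2| + |9 - 7| = 3 + 10 + 2 = 15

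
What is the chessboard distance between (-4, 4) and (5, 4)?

max(|x_i - y_i|) = max(|-4 - 5|, |4 - 4|) = max(9, 0) = 9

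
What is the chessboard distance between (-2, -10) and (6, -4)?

max(|x_i - y_i|) = max(|-2 - 6|, |-10 - (-4)|) = max(8, 6) = 8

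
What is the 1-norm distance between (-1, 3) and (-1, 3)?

Σ|x_i - y_i| = |-1 - (-1)| + |3 - 3| = 0 + 0 = 0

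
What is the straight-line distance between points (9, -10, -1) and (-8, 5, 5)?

√(Σ(x_i - y_i)²) = √((9 - (-8))² + (-10 - 5)² + (-1 - 5)²)
= √(17² + (-15)² + (-6)²) = √(289 + 225 + 36) = √550 ≈ 23.4521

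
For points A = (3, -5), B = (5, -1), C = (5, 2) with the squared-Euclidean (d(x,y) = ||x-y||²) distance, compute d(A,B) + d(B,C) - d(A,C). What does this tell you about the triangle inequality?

d(A,B) = 2² + 4² = 20, d(B,C) = 0² + 3² = 9, d(A,C) = 2² + 7² = 53.
d(A,B) + d(B,C) - d(A,C) = 20 + 9 - 53 = 29 - 53 = -24. This is < 0, so the triangle inequality FAILS for these points (squared-Euclidean is not a metric).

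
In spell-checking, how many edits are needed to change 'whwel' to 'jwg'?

Let D[i][j] be the edit distance between the first i characters of 'whwel' and the first j characters of 'jwg', with D[i][0] = i, D[0][j] = j, and D[i][j] = D[i-1][j-1] if the characters match, else 1 + min(D[i-1][j], D[i][j-1], D[i-1][j-1]). Filling the table (rows: prefixes of 'whwel', columns: prefixes of 'jwg'):
     ε  j  w  g
  ε  0  1  2  3
  w  1  1  1  2
  h  2  2  2  2
  w  3  3  2  3
  e  4  4  3  3
  l  5  5  4  4
The bottom-right entry gives D[5][3] = 4, so no sequence of fewer than 4 edits works. Backtracking through the table gives one optimal edit sequence (4 edits):
  whwel → hwel (del w @1)
  hwel → jwel (sub h→j @1)
  jwel → jwl (del e @3)
  jwl → jwg (sub l→g @3)
Edit distance = 4.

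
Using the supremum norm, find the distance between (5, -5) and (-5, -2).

max(|x_i - y_i|) = max(|5 - (-5)|, |-5 - (-2)|) = max(10, 3) = 10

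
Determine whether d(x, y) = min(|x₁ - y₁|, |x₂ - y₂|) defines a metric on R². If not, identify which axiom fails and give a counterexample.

No. d fails identity of indiscernibles: take x = (-5, 0) and y = (-5, 4). Then d(x,y) = min(|-5 - (-5)|, |0 - 4|) = min(0, 4) = 0, yet x ≠ y.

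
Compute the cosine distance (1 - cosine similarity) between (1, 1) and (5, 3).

With u = (1, 1), v = (5, 3):
u·v = 1·5 + 1·3 = 5 + 3 = 8.
|u| = √(1² + 1²) = √2, |v| = √(5² + 3²) = √34, so |u||v| = √(2·34) = √68.
cos θ = (u·v)/(|u||v|) = 8/√68 ≈ 0.9701
Cosine distance = 1 - cos θ ≈ 1 - 0.9701 = 0.0299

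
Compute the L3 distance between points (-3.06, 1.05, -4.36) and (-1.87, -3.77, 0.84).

(Σ|x_i - y_i|^3)^(1/3) = (|-3.06 - (-1.87)|^3 + |1.05 - (-3.77)|^3 + |-4.36 - 0.84|^3)^(1/3)
= (1.19^3 + 4.82^3 + 5.2^3)^(1/3) ≈ (1.6852 + 111.9802 + 140.608)^(1/3) = (254.2734)^(1/3) ≈ 6.3353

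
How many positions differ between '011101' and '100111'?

Differing positions: 1, 2, 3, 5. Hamming distance = 4.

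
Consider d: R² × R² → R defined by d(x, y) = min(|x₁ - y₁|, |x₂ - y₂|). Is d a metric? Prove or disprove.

No. d fails identity of indiscernibles: take x = (-2, 0) and y = (-2, 2). Then d(x,y) = min(|-2 - (-2)|, |0 - 2|) = min(0, 2) = 0, yet x ≠ y.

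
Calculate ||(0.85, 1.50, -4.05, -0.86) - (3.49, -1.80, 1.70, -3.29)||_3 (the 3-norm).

(Σ|x_i - y_i|^3)^(1/3) = (|0.85 - 3.49|^3 + |1.5 - (-1.8)|^3 + |-4.05 - 1.7|^3 + |-0.86 - (-3.29)|^3)^(1/3)
= (2.64^3 + 3.3^3 + 5.75^3 + 2.43^3)^(1/3) ≈ (18.3997 + 35.937 + 190.1094 + 14.3489)^(1/3) = (258.795)^(1/3) ≈ 6.3726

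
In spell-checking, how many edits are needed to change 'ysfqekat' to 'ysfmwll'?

Let D[i][j] be the edit distance between the first i characters of 'ysfqekat' and the first j characters of 'ysfmwll', with D[i][0] = i, D[0][j] = j, and D[i][j] = D[i-1][j-1] if the characters match, else 1 + min(D[i-1][j], D[i][j-1], D[i-1][j-1]). Filling the table (rows: prefixes of 'ysfqekat', columns: prefixes of 'ysfmwll'):
     ε  y  s  f  m  w  l  l
  ε  0  1  2  3  4  5  6  7
  y  1  0  1  2  3  4  5  6
  s  2  1  0  1  2  3  4  5
  f  3  2  1  0  1  2  3  4
  q  4  3  2  1  1  2  3  4
  e  5  4  3  2  2  2  3  4
  k  6  5  4  3  3  3  3  4
  a  7  6  5  4  4  4  4  4
  t  8  7  6  5  5  5  5  5
The bottom-right entry gives D[8][7] = 5, so no sequence of fewer than 5 edits works. Backtracking through the table gives one optimal edit sequence (5 edits):
  ysfqekat → ysfekat (del q @4)
  ysfekat → ysfmkat (sub e→m @4)
  ysfmkat → ysfmwat (sub k→w @5)
  ysfmwat → ysfmwlt (sub a→l @6)
  ysfmwlt → ysfmwll (sub t→l @7)
Edit distance = 5.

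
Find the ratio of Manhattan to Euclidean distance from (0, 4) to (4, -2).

L1 = |0 - 4| + |4 - (-2)| = 4 + 6 = 10
L2 = √(4² + 6²) = √52 ≈ 7.2111
L1 ≥ L2 always (equality iff movement is along one axis); L1 > L2 here.
Ratio L1/L2 = 10/√52 ≈ 1.3868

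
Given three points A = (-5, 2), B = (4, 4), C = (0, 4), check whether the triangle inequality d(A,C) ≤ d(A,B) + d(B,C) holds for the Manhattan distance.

d(A,B) = 9 + 2 = 11, d(B,C) = 4 + 0 = 4, d(A,C) = 5 + 2 = 7.
d(A,C) = 7 ≤ 11 + 4 = 15. Triangle inequality is satisfied.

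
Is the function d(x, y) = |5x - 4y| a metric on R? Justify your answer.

No. d fails symmetry: d(5, 8) = |5·5 - 4·8| = |-7| = 7, but d(8, 5) = |5·8 - 4·5| = |20| = 20. Since 7 ≠ 20, d(x,y) ≠ d(y,x) in general.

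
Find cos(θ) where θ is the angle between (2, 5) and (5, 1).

With u = (2, 5), v = (5, 1):
u·v = 2·5 + 5·1 = 10 + 5 = 15.
|u| = √(2² + 5²) = √29, |v| = √(5² + 1²) = √26, so |u||v| = √(29·26) = √754.
cos θ = (u·v)/(|u||v|) = 15/√754 ≈ 0.5463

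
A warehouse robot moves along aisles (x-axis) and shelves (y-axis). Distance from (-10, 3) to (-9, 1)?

Σ|x_i - y_i| = |-10 - (-9)| + |3 - 1| = 1 + 2 = 3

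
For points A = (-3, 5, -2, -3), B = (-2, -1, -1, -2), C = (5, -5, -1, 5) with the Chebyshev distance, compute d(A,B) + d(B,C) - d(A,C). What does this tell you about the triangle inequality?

d(A,B) = max(1, 6, 1, 1) = 6, d(B,C) = max(7, 4, 0, 7) = 7, d(A,C) = max(8, 10, 1, 8) = 10.
d(A,B) + d(B,C) - d(A,C) = 6 + 7 - 10 = 13 - 10 = 3. This is ≥ 0, so the triangle inequality holds for these points.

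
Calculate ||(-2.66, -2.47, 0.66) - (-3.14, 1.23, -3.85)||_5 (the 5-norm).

(Σ|x_i - y_i|^5)^(1/5) = (|-2.66 - (-3.14)|^5 + |-2.47 - 1.23|^5 + |0.66 - (-3.85)|^5)^(1/5)
= (0.48^5 + 3.7^5 + 4.51^5)^(1/5) ≈ (0.0255 + 693.4396 + 1865.8757)^(1/5) = (2559.3408)^(1/5) ≈ 4.8043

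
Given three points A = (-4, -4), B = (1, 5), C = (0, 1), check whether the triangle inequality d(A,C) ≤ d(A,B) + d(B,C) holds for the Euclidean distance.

d(A,B) = √(5² + 9²) = √106 ≈ 10.2956, d(B,C) = √(1² + 4²) = √17 ≈ 4.1231, d(A,C) = √(4² + 5²) = √41 ≈ 6.4031.
d(A,C) ≈ 6.4031 ≤ 10.2956 + 4.1231 = 14.4187. Triangle inequality is satisfied.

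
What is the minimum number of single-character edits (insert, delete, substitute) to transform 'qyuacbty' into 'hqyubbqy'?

Let D[i][j] be the edit distance between the first i characters of 'qyuacbty' and the first j characters of 'hqyubbqy', with D[i][0] = i, D[0][j] = j, and D[i][j] = D[i-1][j-1] if the characters match, else 1 + min(D[i-1][j], D[i][j-1], D[i-1][j-1]). Filling the table (rows: prefixes of 'qyuacbty', columns: prefixes of 'hqyubbqy'):
     ε  h  q  y  u  b  b  q  y
  ε  0  1  2  3  4  5  6  7  8
  q  1  1  1  2  3  4  5  6  7
  y  2  2  2  1  2  3  4  5  6
  u  3  3  3  2  1  2  3  4  5
  a  4  4  4  3  2  2  3  4  5
  c  5  5  5  4  3  3  3  4  5
  b  6  6  6  5  4  3  3  4  5
  t  7  7  7  6  5  4  4  4  5
  y  8  8  8  7  6  5  5  5  4
The bottom-right entry gives D[8][8] = 4, so no sequence of fewer than 4 edits works. Backtracking through the table gives one optimal edit sequence (4 edits):
  qyuacbty → hqyuacbty (ins h @1)
  hqyuacbty → hqyucbty (del a @5)
  hqyucbty → hqyubbty (sub c→b @5)
  hqyubbty → hqyubbqy (sub t→q @7)
Edit distance = 4.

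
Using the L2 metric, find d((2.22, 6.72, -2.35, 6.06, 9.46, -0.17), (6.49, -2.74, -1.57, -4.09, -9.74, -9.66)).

√(Σ(x_i - y_i)²) = √((2.22 - 6.49)² + (6.72 - (-2.74))² + (-2.35 - (-1.57))² + (6.06 - (-4.09))² + (9.46 - (-9.74))² + (-0.17 - (-9.66))²)
= √((-4.27)² + 9.46² + (-0.78)² + 10.15² + 19.2² + 9.49²) = √(18.2329 + 89.4916 + 0.6084 + 103.0225 + 368.64 + 90.0601) = √670.0555 ≈ 25.8854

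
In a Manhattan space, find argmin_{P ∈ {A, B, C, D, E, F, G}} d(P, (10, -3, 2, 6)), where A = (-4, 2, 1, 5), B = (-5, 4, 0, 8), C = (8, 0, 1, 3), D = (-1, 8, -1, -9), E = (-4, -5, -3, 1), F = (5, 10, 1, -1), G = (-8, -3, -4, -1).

Distances: d(A) = 21, d(B) = 26, d(C) = 9, d(D) = 40, d(E) = 26, d(F) = 26, d(G) = 31. Nearest: C = (8, 0, 1, 3) with distance 9.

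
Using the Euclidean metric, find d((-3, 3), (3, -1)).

√(Σ(x_i - y_i)²) = √((-3 - 3)² + (3 - (-1))²)
= √((-6)² + 4²) = √(36 + 16) = √52 ≈ 7.2111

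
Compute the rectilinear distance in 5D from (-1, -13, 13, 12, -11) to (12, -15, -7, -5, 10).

Σ|x_i - y_i| = |-1 - 12| + |-13 - (-15)| + |13 - (-7)| + |12 - (-5)| + |-11 - 10| = 13 + 2 + 20 + 17 + 21 = 73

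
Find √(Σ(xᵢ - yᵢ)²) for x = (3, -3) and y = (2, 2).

√(Σ(x_i - y_i)²) = √((3 - 2)² + (-3 - 2)²)
= √(1² + (-5)²) = √(1 + 25) = √26 ≈ 5.099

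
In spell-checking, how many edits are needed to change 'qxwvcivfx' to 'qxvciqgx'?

Let D[i][j] be the edit distance between the first i characters of 'qxwvcivfx' and the first j characters of 'qxvciqgx', with D[i][0] = i, D[0][j] = j, and D[i][j] = D[i-1][j-1] if the characters match, else 1 + min(D[i-1][j], D[i][j-1], D[i-1][j-1]). Filling the table (rows: prefixes of 'qxwvcivfx', columns: prefixes of 'qxvciqgx'):
     ε  q  x  v  c  i  q  g  x
  ε  0  1  2  3  4  5  6  7  8
  q  1  0  1  2  3  4  5  6  7
  x  2  1  0  1  2  3  4  5  6
  w  3  2  1  1  2  3  4  5  6
  v  4  3  2  1  2  3  4  5  6
  c  5  4  3  2  1  2  3  4  5
  i  6  5  4  3  2  1  2  3  4
  v  7  6  5  4  3  2  2  3  4
  f  8  7  6  5  4  3  3  3  4
  x  9  8  7  6  5  4  4  4  3
The bottom-right entry gives D[9][8] = 3, so no sequence of fewer than 3 edits works. Backtracking through the table gives one optimal edit sequence (3 edits):
  qxwvcivfx → qxvcivfx (del w @3)
  qxvcivfx → qxvciqfx (sub v→q @6)
  qxvciqfx → qxvciqgx (sub f→g @7)
Edit distance = 3.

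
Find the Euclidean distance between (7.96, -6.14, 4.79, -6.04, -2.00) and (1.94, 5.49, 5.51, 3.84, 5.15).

√(Σ(x_i - y_i)²) = √((7.96 - 1.94)² + (-6.14 - 5.49)² + (4.79 - 5.51)² + (-6.04 - 3.84)² + (-2 - 5.15)²)
= √(6.02² + (-11.63)² + (-0.72)² + (-9.88)² + (-7.15)²) = √(36.2404 + 135.2569 + 0.5184 + 97.6144 + 51.1225) = √320.7526 ≈ 17.9096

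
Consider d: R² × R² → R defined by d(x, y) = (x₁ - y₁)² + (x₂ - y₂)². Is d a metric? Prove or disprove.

No. The squared Euclidean distance fails the triangle inequality. Counterexample: x = (0, 0), y = (4, 3), z = (8, 6). d(x,z) = 8² + 6² = 100, but d(x,y) + d(y,z) = (4² + 3²) + (4² + 3²) = 25 + 25 = 50. Since 100 > 50, the triangle inequality is violated. (Note: √d, the ordinary Euclidean distance, IS a metric.)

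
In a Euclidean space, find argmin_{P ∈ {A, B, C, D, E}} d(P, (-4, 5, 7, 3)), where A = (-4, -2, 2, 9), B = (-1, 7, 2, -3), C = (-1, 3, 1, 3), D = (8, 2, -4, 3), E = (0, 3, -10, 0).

Distances: d(A) ≈ 10.4881, d(B) ≈ 8.6023, d(C) = 7, d(D) ≈ 16.5529, d(E) ≈ 17.8326. Nearest: C = (-1, 3, 1, 3) with distance 7.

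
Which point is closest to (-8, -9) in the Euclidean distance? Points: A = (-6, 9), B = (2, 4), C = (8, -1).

Distances: d(A) ≈ 18.1108, d(B) ≈ 16.4012, d(C) ≈ 17.8885. Nearest: B = (2, 4) with distance 16.4012.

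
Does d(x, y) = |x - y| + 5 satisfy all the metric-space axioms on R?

No. d fails identity of indiscernibles (specifically d(x,x) = 0): d(4, 4) = |4 - 4| + 5 = 0 + 5 = 5 ≠ 0.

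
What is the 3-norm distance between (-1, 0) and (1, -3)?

(Σ|x_i - y_i|^3)^(1/3) = (|-1 - 1|^3 + |0 - (-3)|^3)^(1/3)
= (2^3 + 3^3)^(1/3) = (8 + 27)^(1/3) = (35)^(1/3) ≈ 3.2711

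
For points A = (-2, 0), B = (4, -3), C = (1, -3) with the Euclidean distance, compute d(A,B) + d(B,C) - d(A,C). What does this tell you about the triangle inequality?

d(A,B) = √(6² + 3²) = √45 ≈ 6.7082, d(B,C) = √(3² + 0²) = √9 = 3, d(A,C) = √(3² + 3²) = √18 ≈ 4.2426.
d(A,B) + d(B,C) - d(A,C) = 6.7082 + 3 - 4.2426 = 9.7082 - 4.2426 = 5.4656 (to 4 decimal places). This is ≥ 0, so the triangle inequality holds for these points.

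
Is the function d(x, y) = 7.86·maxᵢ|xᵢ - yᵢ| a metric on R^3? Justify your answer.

Yes. The L∞ (Chebyshev) norm induces a metric on R^3, and multiplying a metric by a positive constant 7.86 > 0 preserves all four axioms: non-negativity (7.86·||x-y|| ≥ 0), identity (7.86·||x-y|| = 0 ⟺ ||x-y|| = 0 ⟺ x = y), symmetry (||x-y|| = ||y-x||), and the triangle inequality (7.86·||x-z|| ≤ 7.86·||x-y|| + 7.86·||y-z||). So d is a metric.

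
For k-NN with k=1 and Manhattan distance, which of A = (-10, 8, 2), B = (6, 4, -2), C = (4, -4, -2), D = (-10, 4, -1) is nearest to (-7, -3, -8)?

Distances: d(A) = 24, d(B) = 26, d(C) = 18, d(D) = 17. Nearest: D = (-10, 4, -1) with distance 17.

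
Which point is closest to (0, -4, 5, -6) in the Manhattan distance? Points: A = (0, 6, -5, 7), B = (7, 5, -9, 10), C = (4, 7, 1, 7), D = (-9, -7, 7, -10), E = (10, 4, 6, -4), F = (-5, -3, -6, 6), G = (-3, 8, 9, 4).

Distances: d(A) = 33, d(B) = 46, d(C) = 32, d(D) = 18, d(E) = 21, d(F) = 29, d(G) = 29. Nearest: D = (-9, -7, 7, -10) with distance 18.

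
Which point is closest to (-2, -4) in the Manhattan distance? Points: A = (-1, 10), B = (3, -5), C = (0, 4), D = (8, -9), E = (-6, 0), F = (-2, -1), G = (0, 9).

Distances: d(A) = 15, d(B) = 6, d(C) = 10, d(D) = 15, d(E) = 8, d(F) = 3, d(G) = 15. Nearest: F = (-2, -1) with distance 3.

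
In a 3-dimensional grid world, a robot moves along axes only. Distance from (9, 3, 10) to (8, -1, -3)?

Σ|x_i - y_i| = |9 - 8| + |3 - (-1)| + |10 - (-3)| = 1 + 4 + 13 = 18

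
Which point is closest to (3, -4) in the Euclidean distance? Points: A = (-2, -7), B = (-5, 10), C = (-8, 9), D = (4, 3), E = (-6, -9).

Distances: d(A) ≈ 5.831, d(B) ≈ 16.1245, d(C) ≈ 17.0294, d(D) ≈ 7.0711, d(E) ≈ 10.2956. Nearest: A = (-2, -7) with distance 5.831.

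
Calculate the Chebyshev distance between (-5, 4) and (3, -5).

max(|x_i - y_i|) = max(|-5 - 3|, |4 - (-5)|) = max(8, 9) = 9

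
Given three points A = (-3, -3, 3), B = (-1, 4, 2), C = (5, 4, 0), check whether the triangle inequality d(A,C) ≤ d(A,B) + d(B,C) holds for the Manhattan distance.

d(A,B) = 2 + 7 + 1 = 10, d(B,C) = 6 + 0 + 2 = 8, d(A,C) = 8 + 7 + 3 = 18.
d(A,C) = 18 ≤ 10 + 8 = 18. Triangle inequality is satisfied.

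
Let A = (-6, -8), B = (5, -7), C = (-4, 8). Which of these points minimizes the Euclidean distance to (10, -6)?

Distances: d(A) ≈ 16.1245, d(B) ≈ 5.099, d(C) ≈ 19.799. Nearest: B = (5, -7) with distance 5.099.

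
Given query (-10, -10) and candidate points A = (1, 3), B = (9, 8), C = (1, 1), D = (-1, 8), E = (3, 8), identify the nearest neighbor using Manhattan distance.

Distances: d(A) = 24, d(B) = 37, d(C) = 22, d(D) = 27, d(E) = 31. Nearest: C = (1, 1) with distance 22.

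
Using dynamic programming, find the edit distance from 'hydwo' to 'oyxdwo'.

Let D[i][j] be the edit distance between the first i characters of 'hydwo' and the first j characters of 'oyxdwo', with D[i][0] = i, D[0][j] = j, and D[i][j] = D[i-1][j-1] if the characters match, else 1 + min(D[i-1][j], D[i][j-1], D[i-1][j-1]). Filling the table (rows: prefixes of 'hydwo', columns: prefixes of 'oyxdwo'):
     ε  o  y  x  d  w  o
  ε  0  1  2  3  4  5  6
  h  1  1  2  3  4  5  6
  y  2  2  1  2  3  4  5
  d  3  3  2  2  2  3  4
  w  4  4  3  3  3  2  3
  o  5  4  4  4  4  3  2
The bottom-right entry gives D[5][6] = 2, so no sequence of fewer than 2 edits works. Backtracking through the table gives one optimal edit sequence (2 edits):
  hydwo → oydwo (sub h→o @1)
  oydwo → oyxdwo (ins x @3)
Edit distance = 2.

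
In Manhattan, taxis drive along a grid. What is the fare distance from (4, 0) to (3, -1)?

Σ|x_i - y_i| = |4 - 3| + |0 - (-1)| = 1 + 1 = 2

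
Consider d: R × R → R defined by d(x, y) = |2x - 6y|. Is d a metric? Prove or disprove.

No. d fails symmetry: d(7, 4) = |2·7 - 6·4| = |-10| = 10, but d(4, 7) = |2·4 - 6·7| = |-34| = 34. Since 10 ≠ 34, d(x,y) ≠ d(y,x) in general.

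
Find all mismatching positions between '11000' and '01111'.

Differing positions: 1, 3, 4, 5. Hamming distance = 4.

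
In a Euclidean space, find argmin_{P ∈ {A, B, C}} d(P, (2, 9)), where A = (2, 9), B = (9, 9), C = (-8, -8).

Distances: d(A) = 0, d(B) = 7, d(C) ≈ 19.7231. Nearest: A = (2, 9) with distance 0.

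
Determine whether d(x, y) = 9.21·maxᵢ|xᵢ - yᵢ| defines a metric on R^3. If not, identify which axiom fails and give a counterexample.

Yes. The L∞ (Chebyshev) norm induces a metric on R^3, and multiplying a metric by a positive constant 9.21 > 0 preserves all four axioms: non-negativity (9.21·||x-y|| ≥ 0), identity (9.21·||x-y|| = 0 ⟺ ||x-y|| = 0 ⟺ x = y), symmetry (||x-y|| = ||y-x||), and the triangle inequality (9.21·||x-z|| ≤ 9.21·||x-y|| + 9.21·||y-z||). So d is a metric.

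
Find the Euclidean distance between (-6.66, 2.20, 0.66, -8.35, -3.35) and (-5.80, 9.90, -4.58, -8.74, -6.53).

√(Σ(x_i - y_i)²) = √((-6.66 - (-5.8))² + (2.2 - 9.9)² + (0.66 - (-4.58))² + (-8.35 - (-8.74))² + (-3.35 - (-6.53))²)
= √((-0.86)² + (-7.7)² + 5.24² + 0.39² + 3.18²) = √(0.7396 + 59.29 + 27.4576 + 0.1521 + 10.1124) = √97.7517 ≈ 9.8869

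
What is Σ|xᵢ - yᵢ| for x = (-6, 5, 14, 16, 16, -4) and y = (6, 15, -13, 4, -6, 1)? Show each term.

Σ|x_i - y_i| = |-6 - 6| + |5 - 15| + |14 - (-13)| + |16 - 4| + |16 - (-6)| + |-4 - 1| = 12 + 10 + 27 + 12 + 22 + 5 = 88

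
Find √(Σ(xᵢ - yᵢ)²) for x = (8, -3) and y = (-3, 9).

√(Σ(x_i - y_i)²) = √((8 - (-3))² + (-3 - 9)²)
= √(11² + (-12)²) = √(121 + 144) = √265 ≈ 16.2788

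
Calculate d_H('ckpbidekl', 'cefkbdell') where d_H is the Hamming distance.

Differing positions: 2, 3, 4, 5, 8. Hamming distance = 5.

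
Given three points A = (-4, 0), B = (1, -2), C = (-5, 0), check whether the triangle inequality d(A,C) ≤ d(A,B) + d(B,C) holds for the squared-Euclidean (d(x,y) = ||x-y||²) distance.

d(A,B) = 5² + 2² = 29, d(B,C) = 6² + 2² = 40, d(A,C) = 1² + 0² = 1.
d(A,C) = 1 ≤ 29 + 40 = 69. Triangle inequality is satisfied.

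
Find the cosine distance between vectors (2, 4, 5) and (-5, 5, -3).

With u = (2, 4, 5), v = (-5, 5, -3):
u·v = 2·(-5) + 4·5 + 5·(-3) = (-10) + 20 + (-15) = -5.
|u| = √(2² + 4² + 5²) = √45, |v| = √((-5)² + 5² + (-3)²) = √59, so |u||v| = √(45·59) = √2655.
cos θ = (u·v)/(|u||v|) = -5/√2655 ≈ -0.097
Cosine distance = 1 - cos θ ≈ 1 - (-0.097) = 1.097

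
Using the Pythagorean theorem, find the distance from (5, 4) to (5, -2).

√(Σ(x_i - y_i)²) = √((5 - 5)² + (4 - (-2))²)
= √(0² + 6²) = √(0 + 36) = √36 = 6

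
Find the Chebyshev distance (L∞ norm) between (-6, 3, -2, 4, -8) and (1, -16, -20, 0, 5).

max(|x_i - y_i|) = max(|-6 - 1|, |3 - (-16)|, |-2 - (-20)|, |4 - 0|, |-8 - 5|) = max(7, 19, 18, 4, 13) = 19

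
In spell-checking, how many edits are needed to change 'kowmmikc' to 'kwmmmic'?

Let D[i][j] be the edit distance between the first i characters of 'kowmmikc' and the first j characters of 'kwmmmic', with D[i][0] = i, D[0][j] = j, and D[i][j] = D[i-1][j-1] if the characters match, else 1 + min(D[i-1][j], D[i][j-1], D[i-1][j-1]). Filling the table (rows: prefixes of 'kowmmikc', columns: prefixes of 'kwmmmic'):
     ε  k  w  m  m  m  i  c
  ε  0  1  2  3  4  5  6  7
  k  1  0  1  2  3  4  5  6
  o  2  1  1  2  3  4  5  6
  w  3  2  1  2  3  4  5  6
  m  4  3  2  1  2  3  4  5
  m  5  4  3  2  1  2  3  4
  i  6  5  4  3  2  2  2  3
  k  7  6  5  4  3  3  3  3
  c  8  7  6  5  4  4  4  3
The bottom-right entry gives D[8][7] = 3, so no sequence of fewer than 3 edits works. Backtracking through the table gives one optimal edit sequence (3 edits):
  kowmmikc → kwmmikc (del o @2)
  kwmmikc → kwmmmkc (sub i→m @5)
  kwmmmkc → kwmmmic (sub k→i @6)
Edit distance = 3.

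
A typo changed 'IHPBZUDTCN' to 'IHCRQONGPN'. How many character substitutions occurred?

Differing positions: 3, 4, 5, 6, 7, 8, 9. Hamming distance = 7.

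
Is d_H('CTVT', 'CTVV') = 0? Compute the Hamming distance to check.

Differing positions: 4. Hamming distance = 1, so the claim that d_H = 0 is false.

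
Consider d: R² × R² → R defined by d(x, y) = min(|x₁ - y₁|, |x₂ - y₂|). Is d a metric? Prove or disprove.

No. d fails identity of indiscernibles: take x = (-5, 0) and y = (-5, 4). Then d(x,y) = min(|-5 - (-5)|, |0 - 4|) = min(0, 4) = 0, yet x ≠ y.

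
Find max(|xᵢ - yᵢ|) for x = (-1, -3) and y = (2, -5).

max(|x_i - y_i|) = max(|-1 - 2|, |-3 - (-5)|) = max(3, 2) = 3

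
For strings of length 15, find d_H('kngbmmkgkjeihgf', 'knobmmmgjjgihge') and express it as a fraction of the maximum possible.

Differing positions: 3, 7, 9, 11, 15. Hamming distance = 5. The maximum possible Hamming distance for length-15 strings is 15, so d_H/15 = 5/15 ≈ 0.3333.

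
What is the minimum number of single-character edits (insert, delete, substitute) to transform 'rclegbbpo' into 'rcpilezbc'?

Let D[i][j] be the edit distance between the first i characters of 'rclegbbpo' and the first j characters of 'rcpilezbc', with D[i][0] = i, D[0][j] = j, and D[i][j] = D[i-1][j-1] if the characters match, else 1 + min(D[i-1][j], D[i][j-1], D[i-1][j-1]). Filling the table (rows: prefixes of 'rclegbbpo', columns: prefixes of 'rcpilezbc'):
     ε  r  c  p  i  l  e  z  b  c
  ε  0  1  2  3  4  5  6  7  8  9
  r  1  0  1  2  3  4  5  6  7  8
  c  2  1  0  1  2  3  4  5  6  7
  l  3  2  1  1  2  2  3  4  5  6
  e  4  3  2  2  2  3  2  3  4  5
  g  5  4  3  3  3  3  3  3  4  5
  b  6  5  4  4  4  4  4  4  3  4
  b  7  6  5  5  5  5  5  5  4  4
  p  8  7  6  5  6  6  6  6  5  5
  o  9  8  7  6  6  7  7  7  6  6
The bottom-right entry gives D[9][9] = 6, so no sequence of fewer than 6 edits works. Backtracking through the table gives one optimal edit sequence (6 edits):
  rclegbbpo → rcplegbbpo (ins p @3)
  rcplegbbpo → rcpilegbbpo (ins i @4)
  rcpilegbbpo → rcpilebbpo (del g @7)
  rcpilebbpo → rcpilezbpo (sub b→z @7)
  rcpilezbpo → rcpilezbo (del p @9)
  rcpilezbo → rcpilezbc (sub o→c @9)
Edit distance = 6.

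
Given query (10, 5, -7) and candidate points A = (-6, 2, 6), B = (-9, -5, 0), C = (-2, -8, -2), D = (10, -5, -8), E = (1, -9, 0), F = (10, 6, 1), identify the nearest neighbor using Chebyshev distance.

Distances: d(A) = 16, d(B) = 19, d(C) = 13, d(D) = 10, d(E) = 14, d(F) = 8. Nearest: F = (10, 6, 1) with distance 8.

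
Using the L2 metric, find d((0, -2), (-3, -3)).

√(Σ(x_i - y_i)²) = √((0 - (-3))² + (-2 - (-3))²)
= √(3² + 1²) = √(9 + 1) = √10 ≈ 3.1623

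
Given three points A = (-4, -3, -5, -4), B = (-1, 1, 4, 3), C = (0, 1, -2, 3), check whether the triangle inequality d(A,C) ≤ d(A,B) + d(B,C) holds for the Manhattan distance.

d(A,B) = 3 + 4 + 9 + 7 = 23, d(B,C) = 1 + 0 + 6 + 0 = 7, d(A,C) = 4 + 4 + 3 + 7 = 18.
d(A,C) = 18 ≤ 23 + 7 = 30. Triangle inequality is satisfied.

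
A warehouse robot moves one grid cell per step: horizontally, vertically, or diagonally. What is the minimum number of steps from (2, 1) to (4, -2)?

max(|x_i - y_i|) = max(|2 - 4|, |1 - (-2)|) = max(2, 3) = 3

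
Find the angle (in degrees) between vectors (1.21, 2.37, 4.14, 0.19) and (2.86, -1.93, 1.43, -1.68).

With u = (1.21, 2.37, 4.14, 0.19), v = (2.86, -1.93, 1.43, -1.68):
u·v = 1.21·2.86 + 2.37·(-1.93) + 4.14·1.43 + 0.19·(-1.68) = 3.4606 + (-4.5741) + 5.9202 + (-0.3192) = 4.4875.
|u| = √(1.21² + 2.37² + 4.14² + 0.19²) = √(1.4641 + 5.6169 + 17.1396 + 0.0361) = √24.2567, |v| = √(2.86² + (-1.93)² + 1.43² + (-1.68)²) = √(8.1796 + 3.7249 + 2.0449 + 2.8224) = √16.7718.
cos θ = (u·v)/(|u||v|) = 4.4875/(√24.2567·√16.7718) ≈ 0.222484
θ = arccos(0.222484) ≈ 77.15°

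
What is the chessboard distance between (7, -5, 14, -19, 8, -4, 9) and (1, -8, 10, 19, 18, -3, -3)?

max(|x_i - y_i|) = max(|7 - 1|, |-5 - (-8)|, |14 - 10|, |-19 - 19|, |8 - 18|, |-4 - (-3)|, |9 - (-3)|) = max(6, 3, 4, 38, 10, 1, 12) = 38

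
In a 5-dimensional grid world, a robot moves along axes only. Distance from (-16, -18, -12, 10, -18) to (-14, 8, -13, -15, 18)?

Σ|x_i - y_i| = |-16 - (-14)| + |-18 - 8| + |-12 - (-13)| + |10 - (-15)| + |-18 - 18| = 2 + 26 + 1 + 25 + 36 = 90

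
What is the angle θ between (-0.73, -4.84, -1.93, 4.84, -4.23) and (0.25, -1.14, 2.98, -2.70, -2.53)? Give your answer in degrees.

With u = (-0.73, -4.84, -1.93, 4.84, -4.23), v = (0.25, -1.14, 2.98, -2.70, -2.53):
u·v = (-0.73)·0.25 + (-4.84)·(-1.14) + (-1.93)·2.98 + 4.84·(-2.7) + (-4.23)·(-2.53) = (-0.1825) + 5.5176 + (-5.7514) + (-13.068) + 10.7019 = -2.7824.
|u| = √((-0.73)² + (-4.84)² + (-1.93)² + 4.84² + (-4.23)²) = √(0.5329 + 23.4256 + 3.7249 + 23.4256 + 17.8929) = √69.0019, |v| = √(0.25² + (-1.14)² + 2.98² + (-2.7)² + (-2.53)²) = √(0.0625 + 1.2996 + 8.8804 + 7.29 + 6.4009) = √23.9334.
cos θ = (u·v)/(|u||v|) = -2.7824/(√69.0019·√23.9334) ≈ -0.068468
θ = arccos(-0.068468) ≈ 93.93°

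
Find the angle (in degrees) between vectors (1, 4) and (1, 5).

With u = (1, 4), v = (1, 5):
u·v = 1·1 + 4·5 = 1 + 20 = 21.
|u| = √(1² + 4²) = √17, |v| = √(1² + 5²) = √26, so |u||v| = √(17·26) = √442.
cos θ = (u·v)/(|u||v|) = 21/√442 ≈ 0.998868
θ = arccos(0.998868) ≈ 2.73°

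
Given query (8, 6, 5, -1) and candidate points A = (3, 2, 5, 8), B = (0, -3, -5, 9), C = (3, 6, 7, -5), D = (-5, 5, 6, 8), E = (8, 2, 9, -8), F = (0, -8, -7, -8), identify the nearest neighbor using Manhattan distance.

Distances: d(A) = 18, d(B) = 37, d(C) = 11, d(D) = 24, d(E) = 15, d(F) = 41. Nearest: C = (3, 6, 7, -5) with distance 11.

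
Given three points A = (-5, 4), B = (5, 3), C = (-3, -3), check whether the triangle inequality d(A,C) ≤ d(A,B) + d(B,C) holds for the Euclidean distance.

d(A,B) = √(10² + 1²) = √101 ≈ 10.0499, d(B,C) = √(8² + 6²) = √100 = 10, d(A,C) = √(2² + 7²) = √53 ≈ 7.2801.
d(A,C) ≈ 7.2801 ≤ 10.0499 + 10 = 20.0499. Triangle inequality is satisfied.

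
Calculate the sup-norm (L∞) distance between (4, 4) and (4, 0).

max(|x_i - y_i|) = max(|4 - 4|, |4 - 0|) = max(0, 4) = 4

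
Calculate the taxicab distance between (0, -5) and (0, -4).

Σ|x_i - y_i| = |0 - 0| + |-5 - (-4)| = 0 + 1 = 1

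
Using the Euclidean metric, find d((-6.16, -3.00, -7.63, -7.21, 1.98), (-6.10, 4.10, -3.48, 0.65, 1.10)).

√(Σ(x_i - y_i)²) = √((-6.16 - (-6.1))² + (-3 - 4.1)² + (-7.63 - (-3.48))² + (-7.21 - 0.65)² + (1.98 - 1.1)²)
= √((-0.06)² + (-7.1)² + (-4.15)² + (-7.86)² + 0.88²) = √(0.0036 + 50.41 + 17.2225 + 61.7796 + 0.7744) = √130.1901 ≈ 11.4101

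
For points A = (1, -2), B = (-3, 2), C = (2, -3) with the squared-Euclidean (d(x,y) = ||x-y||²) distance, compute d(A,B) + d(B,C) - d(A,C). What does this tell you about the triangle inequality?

d(A,B) = 4² + 4² = 32, d(B,C) = 5² + 5² = 50, d(A,C) = 1² + 1² = 2.
d(A,B) + d(B,C) - d(A,C) = 32 + 50 - 2 = 82 - 2 = 80. This is ≥ 0, so the triangle inequality holds for these points.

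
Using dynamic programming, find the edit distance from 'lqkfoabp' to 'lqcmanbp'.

Let D[i][j] be the edit distance between the first i characters of 'lqkfoabp' and the first j characters of 'lqcmanbp', with D[i][0] = i, D[0][j] = j, and D[i][j] = D[i-1][j-1] if the characters match, else 1 + min(D[i-1][j], D[i][j-1], D[i-1][j-1]). Filling the table (rows: prefixes of 'lqkfoabp', columns: prefixes of 'lqcmanbp'):
     ε  l  q  c  m  a  n  b  p
  ε  0  1  2  3  4  5  6  7  8
  l  1  0  1  2  3  4  5  6  7
  q  2  1  0  1  2  3  4  5  6
  k  3  2  1  1  2  3  4  5  6
  f  4  3  2  2  2  3  4  5  6
  o  5  4  3  3  3  3  4  5  6
  a  6  5  4  4  4  3  4  5  6
  b  7  6  5  5  5  4  4  4  5
  p  8  7  6  6  6  5  5  5  4
The bottom-right entry gives D[8][8] = 4, so no sequence of fewer than 4 edits works. Backtracking through the table gives one optimal edit sequence (4 edits):
  lqkfoabp → lqcfoabp (sub k→c @3)
  lqcfoabp → lqcmoabp (sub f→m @4)
  lqcmoabp → lqcmaabp (sub o→a @5)
  lqcmaabp → lqcmanbp (sub a→n @6)
Edit distance = 4.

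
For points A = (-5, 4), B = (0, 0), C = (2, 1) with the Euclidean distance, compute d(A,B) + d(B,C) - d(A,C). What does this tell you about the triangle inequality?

d(A,B) = √(5² + 4²) = √41 ≈ 6.4031, d(B,C) = √(2² + 1²) = √5 ≈ 2.2361, d(A,C) = √(7² + 3²) = √58 ≈ 7.6158.
d(A,B) + d(B,C) - d(A,C) = 6.4031 + 2.2361 - 7.6158 = 8.6392 - 7.6158 = 1.0234 (to 4 decimal places). This is ≥ 0, so the triangle inequality holds for these points.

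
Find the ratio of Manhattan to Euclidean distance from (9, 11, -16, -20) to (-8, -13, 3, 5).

L1 = |9 - (-8)| + |11 - (-13)| + |-16 - 3| + |-20 - 5| = 17 + 24 + 19 + 25 = 85
L2 = √(17² + 24² + 19² + 25²) = √1851 ≈ 43.0232
L1 ≥ L2 always (equality iff movement is along one axis); L1 > L2 here.
Ratio L1/L2 = 85/√1851 ≈ 1.9757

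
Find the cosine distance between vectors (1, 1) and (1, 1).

With u = (1, 1), v = (1, 1):
u·v = 1·1 + 1·1 = 1 + 1 = 2.
|u| = √(1² + 1²) = √2, |v| = √(1² + 1²) = √2, so |u||v| = √(2·2) = √4 = 2.
cos θ = (u·v)/(|u||v|) = 2/2 = 1
Cosine distance = 1 - cos θ = 1 - 1 = 0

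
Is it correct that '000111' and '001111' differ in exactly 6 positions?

Differing positions: 3. Hamming distance = 1, so the claim that d_H = 6 is false.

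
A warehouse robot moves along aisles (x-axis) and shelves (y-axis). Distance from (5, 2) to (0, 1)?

Σ|x_i - y_i| = |5 - 0| + |2 - 1| = 5 + 1 = 6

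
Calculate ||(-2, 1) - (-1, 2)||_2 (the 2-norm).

(Σ|x_i - y_i|^2)^(1/2) = (|-2 - (-1)|^2 + |1 - 2|^2)^(1/2)
= (1^2 + 1^2)^(1/2) = (1 + 1)^(1/2) = (2)^(1/2) ≈ 1.4142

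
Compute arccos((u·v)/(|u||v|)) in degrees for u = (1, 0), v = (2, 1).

With u = (1, 0), v = (2, 1):
u·v = 1·2 + 0·1 = 2 + 0 = 2.
|u| = √(1² + 0²) = √1, |v| = √(2² + 1²) = √5, so |u||v| = √(1·5) = √5.
cos θ = (u·v)/(|u||v|) = 2/√5 ≈ 0.894427
θ = arccos(0.894427) ≈ 26.57°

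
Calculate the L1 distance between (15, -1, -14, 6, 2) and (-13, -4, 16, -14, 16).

Σ|x_i - y_i| = |15 - (-13)| + |-1 - (-4)| + |-14 - 16| + |6 - (-14)| + |2 - 16| = 28 + 3 + 30 + 20 + 14 = 95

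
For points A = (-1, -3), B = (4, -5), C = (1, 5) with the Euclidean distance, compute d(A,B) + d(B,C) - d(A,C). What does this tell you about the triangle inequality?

d(A,B) = √(5² + 2²) = √29 ≈ 5.3852, d(B,C) = √(3² + 10²) = √109 ≈ 10.4403, d(A,C) = √(2² + 8²) = √68 ≈ 8.2462.
d(A,B) + d(B,C) - d(A,C) = 5.3852 + 10.4403 - 8.2462 = 15.8255 - 8.2462 = 7.5793 (to 4 decimal places). This is ≥ 0, so the triangle inequality holds for these points.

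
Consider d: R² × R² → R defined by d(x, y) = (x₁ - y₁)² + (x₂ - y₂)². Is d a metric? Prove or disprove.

No. The squared Euclidean distance fails the triangle inequality. Counterexample: x = (0, 0), y = (5, 4), z = (10, 8). d(x,z) = 10² + 8² = 164, but d(x,y) + d(y,z) = (5² + 4²) + (5² + 4²) = 41 + 41 = 82. Since 164 > 82, the triangle inequality is violated. (Note: √d, the ordinary Euclidean distance, IS a metric.)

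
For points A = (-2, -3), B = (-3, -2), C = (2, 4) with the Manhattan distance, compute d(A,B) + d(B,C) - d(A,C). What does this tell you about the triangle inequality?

d(A,B) = 1 + 1 = 2, d(B,C) = 5 + 6 = 11, d(A,C) = 4 + 7 = 11.
d(A,B) + d(B,C) - d(A,C) = 2 + 11 - 11 = 13 - 11 = 2. This is ≥ 0, so the triangle inequality holds for these points.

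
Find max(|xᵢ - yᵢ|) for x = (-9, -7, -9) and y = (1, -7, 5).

max(|x_i - y_i|) = max(|-9 - 1|, |-7 - (-7)|, |-9 - 5|) = max(10, 0, 14) = 14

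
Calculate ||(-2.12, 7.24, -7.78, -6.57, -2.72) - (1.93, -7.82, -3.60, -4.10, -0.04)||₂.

√(Σ(x_i - y_i)²) = √((-2.12 - 1.93)² + (7.24 - (-7.82))² + (-7.78 - (-3.6))² + (-6.57 - (-4.1))² + (-2.72 - (-0.04))²)
= √((-4.05)² + 15.06² + (-4.18)² + (-2.47)² + (-2.68)²) = √(16.4025 + 226.8036 + 17.4724 + 6.1009 + 7.1824) = √273.9618 ≈ 16.5518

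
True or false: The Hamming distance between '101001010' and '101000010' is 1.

Differing positions: 6. Hamming distance = 1, so the claim is true.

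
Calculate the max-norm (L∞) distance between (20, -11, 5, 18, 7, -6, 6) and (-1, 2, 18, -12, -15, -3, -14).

max(|x_i - y_i|) = max(|20 - (-1)|, |-11 - 2|, |5 - 18|, |18 - (-12)|, |7 - (-15)|, |-6 - (-3)|, |6 - (-14)|) = max(21, 13, 13, 30, 22, 3, 20) = 30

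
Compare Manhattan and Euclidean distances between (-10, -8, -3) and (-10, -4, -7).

L1 = |-10 - (-10)| + |-8 - (-4)| + |-3 - (-7)| = 0 + 4 + 4 = 8
L2 = √(0² + 4² + 4²) = √32 ≈ 5.6569
L1 ≥ L2 always (equality iff movement is along one axis); L1 > L2 here.
Ratio L1/L2 = 8/√32 ≈ 1.4142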